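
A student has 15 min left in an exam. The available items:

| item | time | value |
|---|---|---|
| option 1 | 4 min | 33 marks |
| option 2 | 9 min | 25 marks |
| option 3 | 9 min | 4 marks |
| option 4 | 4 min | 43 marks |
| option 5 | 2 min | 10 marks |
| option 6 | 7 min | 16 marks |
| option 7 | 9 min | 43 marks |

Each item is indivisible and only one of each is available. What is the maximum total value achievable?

96 marks

Check high-value combinations within 15 min:
- option 4+option 5+option 7: time 4+2+9=15, value 43+10+43=96
- option 1+option 4+option 6: time 4+4+7=15, value 33+43+16=92
- option 1+option 4+option 5: time 4+4+2=10, value 33+43+10=86
- option 4+option 7: time 4+9=13, value 43+43=86
Best: 96 marks.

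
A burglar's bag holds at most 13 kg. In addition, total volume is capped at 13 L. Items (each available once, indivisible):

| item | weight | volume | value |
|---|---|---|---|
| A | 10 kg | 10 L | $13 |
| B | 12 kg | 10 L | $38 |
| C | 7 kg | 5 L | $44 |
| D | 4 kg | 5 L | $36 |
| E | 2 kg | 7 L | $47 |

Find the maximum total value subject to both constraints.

Feasible sets respecting both limits:
- C+E: weight 9, volume 12, value 91
- D+E: weight 6, volume 12, value 83
- C+D: weight 11, volume 10, value 80
Best: $91.

$91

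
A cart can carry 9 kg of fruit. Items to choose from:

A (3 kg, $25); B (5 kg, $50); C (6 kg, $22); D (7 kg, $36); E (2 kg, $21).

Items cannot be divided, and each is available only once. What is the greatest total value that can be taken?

Check high-value combinations within 9 kg:
- A+B: weight 3+5=8, value 25+50=75
- B+E: weight 5+2=7, value 50+21=71
- D+E: weight 7+2=9, value 36+21=57
- B: weight 5, value 50
Best: $75.

$75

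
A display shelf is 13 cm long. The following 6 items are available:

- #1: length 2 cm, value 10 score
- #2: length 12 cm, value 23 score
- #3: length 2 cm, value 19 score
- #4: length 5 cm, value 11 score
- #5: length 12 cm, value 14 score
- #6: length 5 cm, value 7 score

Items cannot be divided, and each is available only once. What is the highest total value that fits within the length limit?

40 score

This is a 0/1 knapsack; check combinations near the capacity.
- #1+#3+#4: length 2+2+5=9, value 10+19+11=40
- #3+#4+#6: length 2+5+5=12, value 19+11+7=37
- #1+#3+#6: length 2+2+5=9, value 10+19+7=36
Best: 40 score.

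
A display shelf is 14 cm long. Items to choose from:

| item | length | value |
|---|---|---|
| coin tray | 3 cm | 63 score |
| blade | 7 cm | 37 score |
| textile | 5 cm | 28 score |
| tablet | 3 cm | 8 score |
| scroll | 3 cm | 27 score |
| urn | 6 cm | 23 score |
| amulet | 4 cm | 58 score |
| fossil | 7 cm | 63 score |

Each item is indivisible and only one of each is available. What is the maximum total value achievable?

Check high-value combinations within 14 cm:
- coin tray+amulet+fossil: length 3+4+7=14, value 63+58+63=184
- coin tray+blade+amulet: length 3+7+4=14, value 63+37+58=158
- coin tray+tablet+scroll+amulet: length 3+3+3+4=13, value 63+8+27+58=156
- coin tray+scroll+fossil: length 3+3+7=13, value 63+27+63=153
Best: 184 score.

184 score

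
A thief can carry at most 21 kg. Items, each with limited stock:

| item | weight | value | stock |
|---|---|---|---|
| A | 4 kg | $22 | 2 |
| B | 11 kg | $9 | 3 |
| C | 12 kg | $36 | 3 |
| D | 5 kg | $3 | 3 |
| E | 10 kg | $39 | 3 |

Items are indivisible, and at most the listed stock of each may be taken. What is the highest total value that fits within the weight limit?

$83

Best selections within weight 21 and stock limits:
- 2×A + 1×E: weight 18, value 83
- 2×A + 1×C: weight 20, value 80
Best: $83.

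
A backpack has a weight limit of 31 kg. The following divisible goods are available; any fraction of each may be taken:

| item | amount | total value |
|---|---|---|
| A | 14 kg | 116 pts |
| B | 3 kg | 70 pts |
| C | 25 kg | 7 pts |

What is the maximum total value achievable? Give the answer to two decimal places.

189.92

Take in order of value per unit:
- B (70/3 per unit): all 3 → value 70, running total 70.00
- A (116/14 per unit): all 14 → value 116, running total 186.00
- C (7/25 per unit): 14 of 25 → value 14×7/25 = 3.9200, running total 189.92
Total 189.92.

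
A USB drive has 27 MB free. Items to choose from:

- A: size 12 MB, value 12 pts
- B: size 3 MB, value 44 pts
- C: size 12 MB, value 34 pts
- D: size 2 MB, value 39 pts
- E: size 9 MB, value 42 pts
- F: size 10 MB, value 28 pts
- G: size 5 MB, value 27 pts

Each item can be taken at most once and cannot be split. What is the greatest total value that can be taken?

159 pts

This is a 0/1 knapsack; check combinations near the capacity.
- B+C+D+E: size 3+12+2+9=26, value 44+34+39+42=159
- B+D+E+F: size 3+2+9+10=24, value 44+39+42+28=153
- B+D+E+G: size 3+2+9+5=19, value 44+39+42+27=152
- B+C+D+F: size 3+12+2+10=27, value 44+34+39+28=145
- B+C+D+G: size 3+12+2+5=22, value 44+34+39+27=144
Best: 159 pts.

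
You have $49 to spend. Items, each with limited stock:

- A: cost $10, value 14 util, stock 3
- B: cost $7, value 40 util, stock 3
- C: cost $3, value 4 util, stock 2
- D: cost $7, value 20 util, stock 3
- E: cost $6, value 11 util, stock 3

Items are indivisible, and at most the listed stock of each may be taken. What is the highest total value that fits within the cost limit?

191 util

Best selections within cost 49 and stock limits:
- 3×B + 3×D + 1×E: cost 48, value 191
- 3×B + 2×C + 3×D: cost 48, value 188
- 3×B + 1×C + 3×D: cost 45, value 184
- 3×B + 2×D + 2×E: cost 47, value 182
Best: 191 util.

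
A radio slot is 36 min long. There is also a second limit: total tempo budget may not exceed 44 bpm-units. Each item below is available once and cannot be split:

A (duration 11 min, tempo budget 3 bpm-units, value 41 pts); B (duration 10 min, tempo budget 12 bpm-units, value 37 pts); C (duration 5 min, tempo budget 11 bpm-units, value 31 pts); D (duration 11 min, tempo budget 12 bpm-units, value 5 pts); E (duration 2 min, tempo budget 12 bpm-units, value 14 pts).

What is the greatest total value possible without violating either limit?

123 pts

Feasible sets respecting both limits:
- A+B+C+E: duration 28, tempo budget 38, value 123
- A+B+C: duration 26, tempo budget 26, value 109
- A+B+D+E: duration 34, tempo budget 39, value 97
Best: 123 pts.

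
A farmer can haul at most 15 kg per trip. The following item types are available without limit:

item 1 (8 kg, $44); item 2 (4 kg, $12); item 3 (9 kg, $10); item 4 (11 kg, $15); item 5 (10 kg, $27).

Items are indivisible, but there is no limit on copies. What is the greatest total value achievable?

Best value-per-unit is item 1 at 44/8; filling with it alone gives 1×44 = 44.
Optimal mix: 1×item 1 + 1×item 2 → weight 12, value 56.

$56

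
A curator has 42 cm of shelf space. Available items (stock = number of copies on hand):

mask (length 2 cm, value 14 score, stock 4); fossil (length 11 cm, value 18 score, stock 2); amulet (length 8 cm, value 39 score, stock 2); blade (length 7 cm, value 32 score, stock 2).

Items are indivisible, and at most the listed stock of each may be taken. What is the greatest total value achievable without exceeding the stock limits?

198 score

Top feasible selections:
- 4×mask + 2×amulet + 2×blade: length 38, value 198
- 3×mask + 2×amulet + 2×blade: length 36, value 184
- 4×mask + 1×fossil + 2×amulet + 1×blade: length 42, value 184
Best: 198 score.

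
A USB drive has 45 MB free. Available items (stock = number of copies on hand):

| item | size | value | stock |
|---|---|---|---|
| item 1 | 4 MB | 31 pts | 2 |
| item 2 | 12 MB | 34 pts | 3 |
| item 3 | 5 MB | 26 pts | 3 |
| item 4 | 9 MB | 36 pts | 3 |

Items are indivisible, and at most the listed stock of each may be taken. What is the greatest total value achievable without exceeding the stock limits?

222 pts

Best selections within size 45 and stock limits:
- 2×item 1 + 2×item 3 + 3×item 4: size 45, value 222
- 2×item 1 + 3×item 3 + 2×item 4: size 41, value 212
- 2×item 1 + 1×item 2 + 3×item 3 + 1×item 4: size 44, value 210
Best: 222 pts.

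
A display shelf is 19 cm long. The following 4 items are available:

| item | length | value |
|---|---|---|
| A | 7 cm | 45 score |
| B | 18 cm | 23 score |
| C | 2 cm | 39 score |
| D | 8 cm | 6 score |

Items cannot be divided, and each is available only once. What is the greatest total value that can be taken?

90 score

Check high-value combinations within 19 cm:
- A+C+D: length 7+2+8=17, value 45+39+6=90
- A+C: length 7+2=9, value 45+39=84
- A+D: length 7+8=15, value 45+6=51
Best: 90 score.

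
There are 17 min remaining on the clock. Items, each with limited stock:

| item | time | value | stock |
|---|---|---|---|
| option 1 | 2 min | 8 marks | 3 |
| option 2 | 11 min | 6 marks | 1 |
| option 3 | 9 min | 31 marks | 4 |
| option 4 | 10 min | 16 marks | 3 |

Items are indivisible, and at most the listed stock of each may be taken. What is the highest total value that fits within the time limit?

Top feasible selections:
- 3×option 1 + 1×option 3: time 15, value 55
- 2×option 1 + 1×option 3: time 13, value 47
Best: 55 marks.

55 marks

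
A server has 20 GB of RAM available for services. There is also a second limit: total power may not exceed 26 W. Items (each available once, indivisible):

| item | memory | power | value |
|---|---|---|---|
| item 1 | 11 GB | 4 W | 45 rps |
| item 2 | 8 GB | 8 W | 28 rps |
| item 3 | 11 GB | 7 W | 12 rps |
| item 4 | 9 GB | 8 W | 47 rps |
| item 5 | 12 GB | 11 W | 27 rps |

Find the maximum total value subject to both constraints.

Feasible sets respecting both limits:
- item 1+item 4: memory 20, power 12, value 92
- item 2+item 4: memory 17, power 16, value 75
- item 1+item 2: memory 19, power 12, value 73
Best: 92 rps.

92 rps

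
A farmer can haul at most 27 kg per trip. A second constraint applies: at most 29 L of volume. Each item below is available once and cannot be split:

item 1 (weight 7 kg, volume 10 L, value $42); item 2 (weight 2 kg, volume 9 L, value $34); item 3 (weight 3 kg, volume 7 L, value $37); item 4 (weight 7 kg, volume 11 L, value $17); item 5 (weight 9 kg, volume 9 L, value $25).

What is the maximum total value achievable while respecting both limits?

$113

Feasible sets respecting both limits:
- item 1+item 2+item 3: weight 12, volume 26, value 113
- item 1+item 3+item 5: weight 19, volume 26, value 104
- item 1+item 2+item 5: weight 18, volume 28, value 101
- item 1+item 3+item 4: weight 17, volume 28, value 96
Best: $113.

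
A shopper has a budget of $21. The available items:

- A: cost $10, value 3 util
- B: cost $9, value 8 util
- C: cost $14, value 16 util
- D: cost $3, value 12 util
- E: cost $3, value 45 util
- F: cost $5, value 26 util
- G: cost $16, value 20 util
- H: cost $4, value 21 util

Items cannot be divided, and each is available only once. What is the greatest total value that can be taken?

104 util

Check high-value combinations within $21:
- D+E+F+H: cost 3+3+5+4=15, value 12+45+26+21=104
- B+E+F+H: cost 9+3+5+4=21, value 8+45+26+21=100
- E+F+H: cost 3+5+4=12, value 45+26+21=92
- B+D+E+F: cost 9+3+3+5=20, value 8+12+45+26=91
- B+D+E+H: cost 9+3+3+4=19, value 8+12+45+21=86
Best: 104 util.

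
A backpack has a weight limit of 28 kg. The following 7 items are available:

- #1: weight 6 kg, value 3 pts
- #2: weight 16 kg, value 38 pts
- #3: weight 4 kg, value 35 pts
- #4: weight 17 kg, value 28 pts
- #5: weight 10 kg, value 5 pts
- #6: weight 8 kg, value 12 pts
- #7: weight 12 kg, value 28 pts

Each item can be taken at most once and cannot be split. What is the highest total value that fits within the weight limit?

85 pts

Check high-value combinations within 28 kg:
- #2+#3+#6: weight 16+4+8=28, value 38+35+12=85
- #1+#2+#3: weight 6+16+4=26, value 3+38+35=76
- #3+#6+#7: weight 4+8+12=24, value 35+12+28=75
- #2+#3: weight 16+4=20, value 38+35=73
- #3+#5+#7: weight 4+10+12=26, value 35+5+28=68
Best: 85 pts.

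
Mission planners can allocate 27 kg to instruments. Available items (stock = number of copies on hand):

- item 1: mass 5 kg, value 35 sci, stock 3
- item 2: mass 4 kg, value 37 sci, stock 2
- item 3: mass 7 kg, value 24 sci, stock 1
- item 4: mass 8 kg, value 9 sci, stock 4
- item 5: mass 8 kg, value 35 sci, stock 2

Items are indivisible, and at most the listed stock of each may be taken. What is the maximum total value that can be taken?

179 sci

Top feasible selections:
- 3×item 1 + 2×item 2: mass 23, value 179
- 2×item 1 + 2×item 2 + 1×item 5: mass 26, value 179
- 3×item 1 + 1×item 2 + 1×item 5: mass 27, value 177
- 2×item 1 + 2×item 2 + 1×item 3: mass 25, value 168
Best: 179 sci.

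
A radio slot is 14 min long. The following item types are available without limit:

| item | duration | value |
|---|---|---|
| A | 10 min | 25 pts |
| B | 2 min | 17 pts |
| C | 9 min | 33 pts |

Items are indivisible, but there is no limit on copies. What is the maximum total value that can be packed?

119 pts

Best value-per-unit is B at 17/2, and filling with it alone uses duration 7×2=14. No mix of the others beats 7×17 = 119.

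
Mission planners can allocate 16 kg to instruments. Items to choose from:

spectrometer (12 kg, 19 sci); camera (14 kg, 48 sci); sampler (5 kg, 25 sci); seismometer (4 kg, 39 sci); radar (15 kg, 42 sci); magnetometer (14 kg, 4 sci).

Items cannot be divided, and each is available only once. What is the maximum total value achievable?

64 sci

This is a 0/1 knapsack; check combinations near the capacity.
- sampler+seismometer: mass 5+4=9, value 25+39=64
- spectrometer+seismometer: mass 12+4=16, value 19+39=58
- camera: mass 14, value 48
- radar: mass 15, value 42
- seismometer: mass 4, value 39
Best: 64 sci.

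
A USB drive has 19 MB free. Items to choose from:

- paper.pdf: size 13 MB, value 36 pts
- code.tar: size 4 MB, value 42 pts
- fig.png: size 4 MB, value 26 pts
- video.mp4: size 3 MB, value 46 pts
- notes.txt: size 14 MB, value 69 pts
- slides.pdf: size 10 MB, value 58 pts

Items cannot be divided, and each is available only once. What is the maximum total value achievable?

146 pts

Check high-value combinations within 19 MB:
- code.tar+video.mp4+slides.pdf: size 4+3+10=17, value 42+46+58=146
- fig.png+video.mp4+slides.pdf: size 4+3+10=17, value 26+46+58=130
- code.tar+fig.png+slides.pdf: size 4+4+10=18, value 42+26+58=126
Best: 146 pts.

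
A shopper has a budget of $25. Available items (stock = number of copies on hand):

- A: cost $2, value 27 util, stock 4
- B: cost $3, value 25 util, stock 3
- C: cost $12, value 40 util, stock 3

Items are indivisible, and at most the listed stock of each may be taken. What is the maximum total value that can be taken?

Best selections within cost 25 and stock limits:
- 4×A + 3×B: cost 17, value 183
- 4×A + 1×B + 1×C: cost 23, value 173
Best: 183 util.

183 util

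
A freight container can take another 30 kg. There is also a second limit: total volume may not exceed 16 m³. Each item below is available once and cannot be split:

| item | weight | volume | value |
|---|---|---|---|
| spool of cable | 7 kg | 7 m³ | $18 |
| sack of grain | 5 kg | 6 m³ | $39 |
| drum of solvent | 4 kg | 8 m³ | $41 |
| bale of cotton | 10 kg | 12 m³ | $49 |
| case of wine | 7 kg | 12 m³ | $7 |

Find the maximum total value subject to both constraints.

Feasible sets respecting both limits:
- sack of grain+drum of solvent: weight 9, volume 14, value 80
- spool of cable+drum of solvent: weight 11, volume 15, value 59
- spool of cable+sack of grain: weight 12, volume 13, value 57
- bale of cotton: weight 10, volume 12, value 49
Best: $80.

$80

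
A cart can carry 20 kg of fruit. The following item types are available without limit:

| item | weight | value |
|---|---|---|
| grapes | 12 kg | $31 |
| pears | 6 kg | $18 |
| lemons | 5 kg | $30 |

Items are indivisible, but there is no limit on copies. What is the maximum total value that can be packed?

Best value-per-unit is lemons at 30/5, and filling with it alone uses weight 4×5=20. No mix of the others beats 4×30 = 120.

$120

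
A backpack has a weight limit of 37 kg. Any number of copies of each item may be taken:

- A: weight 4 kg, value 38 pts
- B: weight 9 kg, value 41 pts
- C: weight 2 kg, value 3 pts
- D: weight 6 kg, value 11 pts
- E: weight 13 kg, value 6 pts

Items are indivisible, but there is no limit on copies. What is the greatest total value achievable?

Best value-per-unit is A at 38/4, and filling with it alone uses weight 9×4=36. No mix of the others beats 9×38 = 342.

342 pts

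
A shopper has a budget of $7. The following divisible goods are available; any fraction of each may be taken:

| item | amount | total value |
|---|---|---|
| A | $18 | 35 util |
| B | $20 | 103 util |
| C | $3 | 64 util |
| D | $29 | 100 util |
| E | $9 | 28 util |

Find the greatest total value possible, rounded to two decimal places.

Take in order of value per unit:
- C (64/3 per unit): all 3 → value 64, running total 64.00
- B (103/20 per unit): 4 of 20 → value 4×103/20 = 20.6000, running total 84.60
Total 84.60.

84.60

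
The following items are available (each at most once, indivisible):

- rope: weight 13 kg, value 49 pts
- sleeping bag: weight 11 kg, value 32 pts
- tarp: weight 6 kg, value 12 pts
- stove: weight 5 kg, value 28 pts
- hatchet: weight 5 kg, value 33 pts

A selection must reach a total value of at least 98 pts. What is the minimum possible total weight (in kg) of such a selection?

Subsets with value ≥ 98, sorted by total weight:
- rope+stove+hatchet: weight 23, value 110
- sleeping bag+tarp+stove+hatchet: weight 27, value 105
- rope+tarp+stove+hatchet: weight 29, value 122
- rope+sleeping bag+hatchet: weight 29, value 114
Minimum weight: 23 kg.

23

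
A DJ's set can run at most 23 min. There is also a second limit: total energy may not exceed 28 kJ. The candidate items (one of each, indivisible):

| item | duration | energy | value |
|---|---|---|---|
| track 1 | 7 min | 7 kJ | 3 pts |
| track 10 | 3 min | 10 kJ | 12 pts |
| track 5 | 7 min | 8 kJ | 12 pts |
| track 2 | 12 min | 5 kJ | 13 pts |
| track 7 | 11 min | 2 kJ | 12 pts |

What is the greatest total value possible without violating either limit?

37 pts

Feasible sets respecting both limits:
- track 10+track 5+track 2: duration 22, energy 23, value 37
- track 10+track 5+track 7: duration 21, energy 20, value 36
- track 1+track 10+track 2: duration 22, energy 22, value 28
- track 1+track 10+track 5: duration 17, energy 25, value 27
Best: 37 pts.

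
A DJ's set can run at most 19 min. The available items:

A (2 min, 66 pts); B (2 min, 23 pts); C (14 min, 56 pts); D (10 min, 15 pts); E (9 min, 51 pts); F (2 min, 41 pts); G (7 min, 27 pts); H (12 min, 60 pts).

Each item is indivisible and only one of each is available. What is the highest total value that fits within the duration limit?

190 pts

Check high-value combinations within 19 min:
- A+B+F+H: duration 2+2+2+12=18, value 66+23+41+60=190
- A+B+E+F: duration 2+2+9+2=15, value 66+23+51+41=181
- A+F+H: duration 2+2+12=16, value 66+41+60=167
- A+C+F: duration 2+14+2=18, value 66+56+41=163
- A+E+F: duration 2+9+2=13, value 66+51+41=158
Best: 190 pts.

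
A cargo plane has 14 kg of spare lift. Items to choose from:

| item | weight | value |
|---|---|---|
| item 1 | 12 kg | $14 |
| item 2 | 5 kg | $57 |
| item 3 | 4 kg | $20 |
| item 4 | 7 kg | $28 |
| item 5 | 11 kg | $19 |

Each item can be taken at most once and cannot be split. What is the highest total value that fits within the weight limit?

Check high-value combinations within 14 kg:
- item 2+item 4: weight 5+7=12, value 57+28=85
- item 2+item 3: weight 5+4=9, value 57+20=77
- item 2: weight 5, value 57
- item 3+item 4: weight 4+7=11, value 20+28=48
Best: $85.

$85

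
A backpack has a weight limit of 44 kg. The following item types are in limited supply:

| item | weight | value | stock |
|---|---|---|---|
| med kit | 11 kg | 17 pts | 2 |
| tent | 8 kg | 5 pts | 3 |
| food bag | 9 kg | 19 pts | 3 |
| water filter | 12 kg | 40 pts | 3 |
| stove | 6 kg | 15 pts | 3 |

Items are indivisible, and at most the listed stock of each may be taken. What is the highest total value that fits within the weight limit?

Best selections within weight 44 and stock limits:
- 3×water filter + 1×stove: weight 42, value 135
- 2×water filter + 3×stove: weight 42, value 125
Best: 135 pts.

135 pts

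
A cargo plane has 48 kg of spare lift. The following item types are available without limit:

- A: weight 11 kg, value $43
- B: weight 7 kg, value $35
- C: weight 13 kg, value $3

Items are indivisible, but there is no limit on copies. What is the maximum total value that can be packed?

Best value-per-unit is B at 35/7; filling with it alone gives 6×35 = 210.
Optimal mix: 1×A + 5×B → weight 46, value 218.

$218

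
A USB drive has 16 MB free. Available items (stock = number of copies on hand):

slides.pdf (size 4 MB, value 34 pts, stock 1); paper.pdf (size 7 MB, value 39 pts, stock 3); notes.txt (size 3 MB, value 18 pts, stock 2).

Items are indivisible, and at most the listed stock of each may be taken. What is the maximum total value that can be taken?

91 pts

Best selections within size 16 and stock limits:
- 1×slides.pdf + 1×paper.pdf + 1×notes.txt: size 14, value 91
- 2×paper.pdf: size 14, value 78
- 1×paper.pdf + 2×notes.txt: size 13, value 75
Best: 91 pts.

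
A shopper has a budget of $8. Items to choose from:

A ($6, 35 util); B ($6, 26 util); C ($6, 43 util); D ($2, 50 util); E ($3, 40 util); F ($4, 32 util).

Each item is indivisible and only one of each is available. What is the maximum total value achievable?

Check high-value combinations within $8:
- C+D: cost 6+2=8, value 43+50=93
- D+E: cost 2+3=5, value 50+40=90
- A+D: cost 6+2=8, value 35+50=85
- D+F: cost 2+4=6, value 50+32=82
- B+D: cost 6+2=8, value 26+50=76
Best: 93 util.

93 util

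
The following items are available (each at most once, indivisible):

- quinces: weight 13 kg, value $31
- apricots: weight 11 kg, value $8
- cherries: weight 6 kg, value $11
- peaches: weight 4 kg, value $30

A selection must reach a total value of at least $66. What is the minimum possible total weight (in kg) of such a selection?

Subsets with value ≥ 66, sorted by total weight:
- quinces+cherries+peaches: weight 23, value 72
- quinces+apricots+peaches: weight 28, value 69
Minimum weight: 23 kg.

23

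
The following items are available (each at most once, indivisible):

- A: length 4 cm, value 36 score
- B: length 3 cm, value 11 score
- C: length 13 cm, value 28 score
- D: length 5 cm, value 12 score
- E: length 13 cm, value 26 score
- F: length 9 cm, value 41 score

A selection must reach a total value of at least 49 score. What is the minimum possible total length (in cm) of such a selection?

Subsets with value ≥ 49, sorted by total length:
- A+B+D: length 12, value 59
- B+F: length 12, value 52
- A+F: length 13, value 77
Minimum length: 12 cm.

12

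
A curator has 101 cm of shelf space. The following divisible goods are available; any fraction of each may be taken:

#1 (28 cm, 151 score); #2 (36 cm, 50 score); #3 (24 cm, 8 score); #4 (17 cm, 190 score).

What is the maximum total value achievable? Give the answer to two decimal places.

397.67

Take in order of value per unit:
- #4 (190/17 per unit): all 17 → value 190, running total 190.00
- #1 (151/28 per unit): all 28 → value 151, running total 341.00
- #2 (50/36 per unit): all 36 → value 50, running total 391.00
- #3 (8/24 per unit): 20 of 24 → value 20×8/24 = 6.6667, running total 397.67
Total 397.67.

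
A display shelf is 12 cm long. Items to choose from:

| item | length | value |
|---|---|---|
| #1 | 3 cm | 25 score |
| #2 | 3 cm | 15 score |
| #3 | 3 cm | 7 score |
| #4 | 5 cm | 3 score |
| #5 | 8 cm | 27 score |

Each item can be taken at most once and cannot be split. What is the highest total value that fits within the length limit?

52 score

Check high-value combinations within 12 cm:
- #1+#5: length 3+8=11, value 25+27=52
- #1+#2+#3: length 3+3+3=9, value 25+15+7=47
- #1+#2+#4: length 3+3+5=11, value 25+15+3=43
- #2+#5: length 3+8=11, value 15+27=42
Best: 52 score.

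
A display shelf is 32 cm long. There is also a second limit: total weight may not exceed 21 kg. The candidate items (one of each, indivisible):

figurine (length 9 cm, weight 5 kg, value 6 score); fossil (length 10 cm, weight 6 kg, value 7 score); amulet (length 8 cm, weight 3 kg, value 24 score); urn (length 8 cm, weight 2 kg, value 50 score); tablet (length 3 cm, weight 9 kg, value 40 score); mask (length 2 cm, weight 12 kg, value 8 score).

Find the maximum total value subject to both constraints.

121 score

Feasible sets respecting both limits:
- fossil+amulet+urn+tablet: length 29, weight 20, value 121
- figurine+amulet+urn+tablet: length 28, weight 19, value 120
- amulet+urn+tablet: length 19, weight 14, value 114
- fossil+urn+tablet: length 21, weight 17, value 97
Best: 121 score.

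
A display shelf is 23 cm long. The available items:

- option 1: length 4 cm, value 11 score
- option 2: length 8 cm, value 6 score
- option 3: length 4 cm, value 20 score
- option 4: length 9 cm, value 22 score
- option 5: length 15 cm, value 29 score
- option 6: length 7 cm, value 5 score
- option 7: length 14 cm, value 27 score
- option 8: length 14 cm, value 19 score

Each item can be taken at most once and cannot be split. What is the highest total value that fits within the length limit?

Check high-value combinations within 23 cm:
- option 1+option 3+option 5: length 4+4+15=23, value 11+20+29=60
- option 1+option 3+option 7: length 4+4+14=22, value 11+20+27=58
- option 1+option 3+option 4: length 4+4+9=17, value 11+20+22=53
Best: 60 score.

60 score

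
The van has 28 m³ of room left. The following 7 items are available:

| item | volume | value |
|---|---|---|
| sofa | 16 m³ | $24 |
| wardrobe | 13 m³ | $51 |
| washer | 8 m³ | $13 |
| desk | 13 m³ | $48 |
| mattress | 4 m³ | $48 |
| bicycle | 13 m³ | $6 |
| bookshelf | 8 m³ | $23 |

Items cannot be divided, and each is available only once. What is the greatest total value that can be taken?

Check high-value combinations within 28 m³:
- wardrobe+mattress+bookshelf: volume 13+4+8=25, value 51+48+23=122
- desk+mattress+bookshelf: volume 13+4+8=25, value 48+48+23=119
- wardrobe+washer+mattress: volume 13+8+4=25, value 51+13+48=112
- washer+desk+mattress: volume 8+13+4=25, value 13+48+48=109
Best: $122.

$122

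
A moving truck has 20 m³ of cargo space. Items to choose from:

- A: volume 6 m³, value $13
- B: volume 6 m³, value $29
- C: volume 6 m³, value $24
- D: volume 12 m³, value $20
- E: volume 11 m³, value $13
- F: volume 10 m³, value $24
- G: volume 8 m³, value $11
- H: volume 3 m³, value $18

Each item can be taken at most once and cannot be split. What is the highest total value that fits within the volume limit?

Check high-value combinations within 20 m³:
- B+C+H: volume 6+6+3=15, value 29+24+18=71
- B+F+H: volume 6+10+3=19, value 29+24+18=71
- A+B+C: volume 6+6+6=18, value 13+29+24=66
- C+F+H: volume 6+10+3=19, value 24+24+18=66
- B+C+G: volume 6+6+8=20, value 29+24+11=64
Best: $71.

$71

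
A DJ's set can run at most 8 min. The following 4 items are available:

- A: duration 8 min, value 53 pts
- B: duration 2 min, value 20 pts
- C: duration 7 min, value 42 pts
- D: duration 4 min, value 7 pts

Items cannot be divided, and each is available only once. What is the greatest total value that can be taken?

Check high-value combinations within 8 min:
- A: duration 8, value 53
- C: duration 7, value 42
- B+D: duration 2+4=6, value 20+7=27
- B: duration 2, value 20
- D: duration 4, value 7
Best: 53 pts.

53 pts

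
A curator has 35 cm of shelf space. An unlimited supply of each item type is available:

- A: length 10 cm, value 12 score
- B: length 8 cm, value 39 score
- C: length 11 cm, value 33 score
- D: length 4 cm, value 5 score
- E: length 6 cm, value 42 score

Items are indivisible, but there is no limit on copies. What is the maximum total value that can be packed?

215 score

Best value-per-unit is E at 42/6; filling with it alone gives 5×42 = 210.
Optimal mix: 1×D + 5×E → length 34, value 215.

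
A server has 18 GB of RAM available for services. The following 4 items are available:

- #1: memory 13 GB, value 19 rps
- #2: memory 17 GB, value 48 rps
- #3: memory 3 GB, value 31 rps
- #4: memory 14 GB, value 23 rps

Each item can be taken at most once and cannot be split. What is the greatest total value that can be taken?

54 rps

Check high-value combinations within 18 GB:
- #3+#4: memory 3+14=17, value 31+23=54
- #1+#3: memory 13+3=16, value 19+31=50
- #2: memory 17, value 48
Best: 54 rps.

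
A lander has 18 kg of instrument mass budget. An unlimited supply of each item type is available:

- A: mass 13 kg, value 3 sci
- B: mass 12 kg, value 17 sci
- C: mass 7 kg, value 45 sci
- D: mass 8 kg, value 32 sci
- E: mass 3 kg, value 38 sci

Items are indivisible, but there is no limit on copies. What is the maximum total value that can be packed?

Best value-per-unit is E at 38/3, and filling with it alone uses mass 6×3=18. No mix of the others beats 6×38 = 228.

228 sci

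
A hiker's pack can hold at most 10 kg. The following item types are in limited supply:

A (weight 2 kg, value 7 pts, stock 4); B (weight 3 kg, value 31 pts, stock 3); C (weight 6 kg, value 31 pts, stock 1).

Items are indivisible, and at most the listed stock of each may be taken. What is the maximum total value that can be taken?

93 pts

Top feasible selections:
- 3×B: weight 9, value 93
- 2×A + 2×B: weight 10, value 76
- 1×A + 2×B: weight 8, value 69
- 2×B: weight 6, value 62
Best: 93 pts.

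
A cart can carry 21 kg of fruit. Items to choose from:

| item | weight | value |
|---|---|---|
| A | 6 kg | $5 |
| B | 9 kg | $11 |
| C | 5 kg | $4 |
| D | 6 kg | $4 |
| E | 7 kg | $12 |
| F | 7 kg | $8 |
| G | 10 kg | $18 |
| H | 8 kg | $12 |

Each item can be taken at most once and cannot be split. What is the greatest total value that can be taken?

$30

Check high-value combinations within 21 kg:
- E+G: weight 7+10=17, value 12+18=30
- G+H: weight 10+8=18, value 18+12=30
- B+G: weight 9+10=19, value 11+18=29
Best: $30.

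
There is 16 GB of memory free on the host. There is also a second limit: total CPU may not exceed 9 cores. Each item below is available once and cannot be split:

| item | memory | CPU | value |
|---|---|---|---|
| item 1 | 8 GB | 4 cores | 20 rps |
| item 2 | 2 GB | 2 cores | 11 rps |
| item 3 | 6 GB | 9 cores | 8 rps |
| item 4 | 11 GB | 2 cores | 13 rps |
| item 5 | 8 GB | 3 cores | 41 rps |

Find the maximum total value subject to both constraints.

Feasible sets respecting both limits:
- item 1+item 5: memory 16, CPU 7, value 61
- item 2+item 5: memory 10, CPU 5, value 52
- item 5: memory 8, CPU 3, value 41
Best: 61 rps.

61 rps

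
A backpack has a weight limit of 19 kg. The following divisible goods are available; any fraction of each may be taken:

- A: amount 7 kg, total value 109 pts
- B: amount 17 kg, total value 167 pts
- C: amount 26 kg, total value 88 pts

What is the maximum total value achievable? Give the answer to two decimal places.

226.88

Take in order of value per unit:
- A (109/7 per unit): all 7 → value 109, running total 109.00
- B (167/17 per unit): 12 of 17 → value 12×167/17 = 117.8824, running total 226.88
Total 226.88.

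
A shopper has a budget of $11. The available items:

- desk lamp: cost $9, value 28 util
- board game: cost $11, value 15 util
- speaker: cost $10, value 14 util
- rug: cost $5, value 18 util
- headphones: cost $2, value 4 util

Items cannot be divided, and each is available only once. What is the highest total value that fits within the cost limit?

This is a 0/1 knapsack; check combinations near the capacity.
- desk lamp+headphones: cost 9+2=11, value 28+4=32
- desk lamp: cost 9, value 28
- rug+headphones: cost 5+2=7, value 18+4=22
Best: 32 util.

32 util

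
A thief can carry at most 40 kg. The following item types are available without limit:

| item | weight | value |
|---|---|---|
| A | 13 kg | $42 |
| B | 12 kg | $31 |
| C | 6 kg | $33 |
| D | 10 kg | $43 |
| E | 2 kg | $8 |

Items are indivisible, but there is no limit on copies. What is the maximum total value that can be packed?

$214

Best value-per-unit is C at 33/6; filling with it alone gives 6×33 = 198.
Optimal mix: 6×C + 2×E → weight 40, value 214.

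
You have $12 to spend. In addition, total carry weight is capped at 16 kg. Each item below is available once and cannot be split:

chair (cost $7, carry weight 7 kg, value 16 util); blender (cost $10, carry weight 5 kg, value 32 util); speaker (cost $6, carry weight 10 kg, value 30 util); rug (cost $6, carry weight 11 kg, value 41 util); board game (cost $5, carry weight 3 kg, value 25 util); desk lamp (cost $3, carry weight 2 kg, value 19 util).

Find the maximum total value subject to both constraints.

Feasible sets respecting both limits:
- rug+board game: cost 11, carry weight 14, value 66
- rug+desk lamp: cost 9, carry weight 13, value 60
- speaker+board game: cost 11, carry weight 13, value 55
- speaker+desk lamp: cost 9, carry weight 12, value 49
Best: 66 util.

66 util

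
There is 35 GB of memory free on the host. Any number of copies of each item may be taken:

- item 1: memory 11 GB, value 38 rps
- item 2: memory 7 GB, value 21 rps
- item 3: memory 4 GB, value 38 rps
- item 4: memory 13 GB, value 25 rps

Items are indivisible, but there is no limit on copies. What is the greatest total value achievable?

Best value-per-unit is item 3 at 38/4, and filling with it alone uses memory 8×4=32. No mix of the others beats 8×38 = 304.

304 rps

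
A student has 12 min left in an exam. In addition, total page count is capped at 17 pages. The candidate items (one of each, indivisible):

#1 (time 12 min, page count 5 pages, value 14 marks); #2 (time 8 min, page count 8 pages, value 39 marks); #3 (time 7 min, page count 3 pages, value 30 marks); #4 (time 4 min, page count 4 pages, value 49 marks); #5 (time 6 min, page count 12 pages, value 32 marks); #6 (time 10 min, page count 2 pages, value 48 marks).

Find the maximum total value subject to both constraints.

Feasible sets respecting both limits:
- #2+#4: time 12, page count 12, value 88
- #4+#5: time 10, page count 16, value 81
- #3+#4: time 11, page count 7, value 79
Best: 88 marks.

88 marks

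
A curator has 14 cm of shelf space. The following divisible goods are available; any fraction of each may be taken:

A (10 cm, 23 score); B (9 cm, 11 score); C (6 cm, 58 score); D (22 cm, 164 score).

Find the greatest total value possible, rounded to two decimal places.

117.64

Take in order of value per unit:
- C (58/6 per unit): all 6 → value 58, running total 58.00
- D (164/22 per unit): 8 of 22 → value 8×164/22 = 59.6364, running total 117.64
Total 117.64.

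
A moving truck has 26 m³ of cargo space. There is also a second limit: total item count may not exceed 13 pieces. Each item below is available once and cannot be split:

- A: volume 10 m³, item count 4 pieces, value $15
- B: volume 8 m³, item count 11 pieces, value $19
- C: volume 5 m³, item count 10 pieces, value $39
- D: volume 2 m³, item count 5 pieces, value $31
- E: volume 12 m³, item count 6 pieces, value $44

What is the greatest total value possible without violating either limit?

Feasible sets respecting both limits:
- D+E: volume 14, item count 11, value 75
- A+E: volume 22, item count 10, value 59
- A+D: volume 12, item count 9, value 46
Best: $75.

$75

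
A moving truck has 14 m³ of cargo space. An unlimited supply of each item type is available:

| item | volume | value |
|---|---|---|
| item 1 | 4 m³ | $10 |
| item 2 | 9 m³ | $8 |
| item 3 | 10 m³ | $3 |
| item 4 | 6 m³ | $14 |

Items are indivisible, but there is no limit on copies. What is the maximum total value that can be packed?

Best value-per-unit is item 1 at 10/4; filling with it alone gives 3×10 = 30.
Optimal mix: 2×item 1 + 1×item 4 → volume 14, value 34.

$34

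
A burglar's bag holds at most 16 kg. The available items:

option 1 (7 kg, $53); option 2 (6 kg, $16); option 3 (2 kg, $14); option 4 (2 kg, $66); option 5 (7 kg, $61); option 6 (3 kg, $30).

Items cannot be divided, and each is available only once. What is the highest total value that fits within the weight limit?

Check high-value combinations within 16 kg:
- option 1+option 4+option 5: weight 7+2+7=16, value 53+66+61=180
- option 3+option 4+option 5+option 6: weight 2+2+7+3=14, value 14+66+61+30=171
- option 1+option 3+option 4+option 6: weight 7+2+2+3=14, value 53+14+66+30=163
Best: $180.

$180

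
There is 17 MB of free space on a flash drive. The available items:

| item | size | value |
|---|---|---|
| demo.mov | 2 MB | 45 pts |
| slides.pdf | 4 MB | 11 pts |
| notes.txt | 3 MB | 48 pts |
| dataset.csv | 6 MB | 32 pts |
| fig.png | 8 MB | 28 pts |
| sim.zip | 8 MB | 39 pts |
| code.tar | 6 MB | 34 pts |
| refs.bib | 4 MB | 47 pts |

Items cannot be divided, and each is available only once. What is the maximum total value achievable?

Check high-value combinations within 17 MB:
- demo.mov+notes.txt+sim.zip+refs.bib: size 2+3+8+4=17, value 45+48+39+47=179
- demo.mov+notes.txt+code.tar+refs.bib: size 2+3+6+4=15, value 45+48+34+47=174
- demo.mov+notes.txt+dataset.csv+refs.bib: size 2+3+6+4=15, value 45+48+32+47=172
- demo.mov+notes.txt+fig.png+refs.bib: size 2+3+8+4=17, value 45+48+28+47=168
- demo.mov+notes.txt+dataset.csv+code.tar: size 2+3+6+6=17, value 45+48+32+34=159
Best: 179 pts.

179 pts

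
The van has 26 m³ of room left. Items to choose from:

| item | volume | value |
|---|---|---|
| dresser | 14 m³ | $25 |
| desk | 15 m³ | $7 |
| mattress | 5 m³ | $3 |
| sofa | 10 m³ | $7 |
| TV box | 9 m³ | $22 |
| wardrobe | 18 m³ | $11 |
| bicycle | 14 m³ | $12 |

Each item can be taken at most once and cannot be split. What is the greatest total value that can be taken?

Check high-value combinations within 26 m³:
- dresser+TV box: volume 14+9=23, value 25+22=47
- TV box+bicycle: volume 9+14=23, value 22+12=34
- dresser+sofa: volume 14+10=24, value 25+7=32
- mattress+sofa+TV box: volume 5+10+9=24, value 3+7+22=32
- sofa+TV box: volume 10+9=19, value 7+22=29
Best: $47.

$47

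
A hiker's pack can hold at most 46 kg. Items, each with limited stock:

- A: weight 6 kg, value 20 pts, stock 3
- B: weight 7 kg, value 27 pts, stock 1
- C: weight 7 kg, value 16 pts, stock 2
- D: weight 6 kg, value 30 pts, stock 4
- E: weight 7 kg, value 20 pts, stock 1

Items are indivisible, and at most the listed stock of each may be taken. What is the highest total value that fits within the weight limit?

Best selections within weight 46 and stock limits:
- 2×A + 1×B + 4×D: weight 43, value 187
- 1×A + 1×B + 4×D + 1×E: weight 44, value 187
- 1×A + 1×B + 1×C + 4×D: weight 44, value 183
Best: 187 pts.

187 pts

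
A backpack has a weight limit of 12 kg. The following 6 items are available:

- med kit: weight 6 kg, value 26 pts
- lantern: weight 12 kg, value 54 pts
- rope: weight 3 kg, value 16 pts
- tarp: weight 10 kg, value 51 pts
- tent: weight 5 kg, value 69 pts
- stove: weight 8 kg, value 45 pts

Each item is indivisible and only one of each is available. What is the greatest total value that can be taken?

95 pts

Check high-value combinations within 12 kg:
- med kit+tent: weight 6+5=11, value 26+69=95
- rope+tent: weight 3+5=8, value 16+69=85
- tent: weight 5, value 69
Best: 95 pts.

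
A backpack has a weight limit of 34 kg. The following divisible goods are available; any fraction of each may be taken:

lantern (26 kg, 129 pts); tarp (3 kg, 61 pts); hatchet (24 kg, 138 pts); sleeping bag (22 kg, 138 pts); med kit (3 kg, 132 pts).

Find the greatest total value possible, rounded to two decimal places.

365.50

Take in order of value per unit:
- med kit (132/3 per unit): all 3 → value 132, running total 132.00
- tarp (61/3 per unit): all 3 → value 61, running total 193.00
- sleeping bag (138/22 per unit): all 22 → value 138, running total 331.00
- hatchet (138/24 per unit): 6 of 24 → value 6×138/24 = 34.5000, running total 365.50
Total 365.50.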